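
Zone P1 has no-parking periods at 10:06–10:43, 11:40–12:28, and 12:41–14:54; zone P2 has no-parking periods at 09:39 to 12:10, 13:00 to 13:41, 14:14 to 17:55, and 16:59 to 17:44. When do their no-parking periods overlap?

Second set merges to 09:39–12:10, 13:00–13:41, 14:14–17:55.
10:06–10:43 meets the second set on 10:06–10:43.
11:40–12:28 meets the second set on 11:40–12:10.
12:41–14:54 meets the second set on 13:00–13:41, 14:14–14:54.

10:06–10:43, 11:40–12:10, 13:00–13:41, 14:14–14:54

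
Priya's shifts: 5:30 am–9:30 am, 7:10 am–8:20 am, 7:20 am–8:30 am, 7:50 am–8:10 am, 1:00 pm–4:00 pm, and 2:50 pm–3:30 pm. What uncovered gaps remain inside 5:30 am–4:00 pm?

9:30 am-1:00 pm

Covered (merged): 5:30 am-9:30 am, 1:00 pm-4:00 pm.
Gaps within 5:30 am-4:00 pm: 9:30 am-1:00 pm.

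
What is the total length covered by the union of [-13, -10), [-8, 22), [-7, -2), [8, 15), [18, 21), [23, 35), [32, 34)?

45

Merged: [-13, -10), [-8, 22), [23, 35).
Lengths: 3 + 30 + 12 = 45.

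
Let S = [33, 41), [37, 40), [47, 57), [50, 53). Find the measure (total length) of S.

18

Merged: [33, 41), [47, 57).
Lengths: 8 + 10 = 18.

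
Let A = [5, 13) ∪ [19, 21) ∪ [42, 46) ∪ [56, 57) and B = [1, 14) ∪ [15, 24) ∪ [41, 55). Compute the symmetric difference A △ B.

[1, 5) ∪ [13, 14) ∪ [15, 19) ∪ [21, 24) ∪ [41, 42) ∪ [46, 55) ∪ [56, 57)

A \ B = [56, 57).
B \ A = [1, 5), [13, 14), [15, 19), [21, 24), [41, 42), [46, 55).
Union of the two gives the symmetric difference.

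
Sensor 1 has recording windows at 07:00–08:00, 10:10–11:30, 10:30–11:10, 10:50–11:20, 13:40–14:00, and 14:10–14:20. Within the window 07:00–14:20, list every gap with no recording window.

Covered (merged): 07:00-08:00, 10:10-11:30, 13:40-14:00, 14:10-14:20.
Complement within 07:00-14:20: 08:00-10:10, 11:30-13:40, 14:00-14:10.

08:00-10:10, 11:30-13:40, 14:00-14:10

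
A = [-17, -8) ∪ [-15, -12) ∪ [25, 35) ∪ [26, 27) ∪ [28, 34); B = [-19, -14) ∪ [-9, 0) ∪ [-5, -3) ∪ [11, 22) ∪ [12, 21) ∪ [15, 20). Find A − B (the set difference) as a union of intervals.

[-14, -9) ∪ [25, 35)

Merge the first list: [-17, -8), [25, 35).
Merge the second list: [-19, -14), [-9, 0), [11, 22).
[-17, -8) \ B = [-14, -9).
[25, 35): nothing removed.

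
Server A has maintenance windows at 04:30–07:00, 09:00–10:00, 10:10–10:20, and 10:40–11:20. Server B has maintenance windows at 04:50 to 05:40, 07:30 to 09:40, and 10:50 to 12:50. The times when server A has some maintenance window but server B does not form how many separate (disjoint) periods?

A \ B = 04:30–04:50, 05:40–07:00, 09:40–10:00, 10:10–10:20, 10:40–10:50.
That is 5 disjoint pieces.

5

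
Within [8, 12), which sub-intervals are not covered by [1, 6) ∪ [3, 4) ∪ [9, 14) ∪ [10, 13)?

The merged coverage is [1, 6), [9, 14).
Gaps within [8, 12): [8, 9).

[8, 9)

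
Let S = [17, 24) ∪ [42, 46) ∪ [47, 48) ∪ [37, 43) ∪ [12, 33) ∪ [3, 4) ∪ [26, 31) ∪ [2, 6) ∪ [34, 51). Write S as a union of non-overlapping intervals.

[2, 6) ∪ [12, 33) ∪ [34, 51)

Sort by start: [2, 6), [3, 4), [12, 33), [17, 24), [26, 31), [34, 51), [37, 43), [42, 46), [47, 48).
[3, 4) overlaps/touches [2, 6) → extend to [2, 6).
[12, 33) is disjoint → start new block.
[17, 24) overlaps/touches [12, 33) → extend to [12, 33).
[26, 31) overlaps/touches [12, 33) → extend to [12, 33).
[34, 51) is disjoint → start new block.
[37, 43) overlaps/touches [34, 51) → extend to [34, 51).
[42, 46) overlaps/touches [34, 51) → extend to [34, 51).
[47, 48) overlaps/touches [34, 51) → extend to [34, 51).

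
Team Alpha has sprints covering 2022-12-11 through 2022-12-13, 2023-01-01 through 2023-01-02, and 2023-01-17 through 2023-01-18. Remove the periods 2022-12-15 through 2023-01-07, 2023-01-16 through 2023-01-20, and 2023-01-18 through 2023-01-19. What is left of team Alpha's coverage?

Merge the second list: 2022-12-15 through 2023-01-07, 2023-01-16 through 2023-01-20.
2022-12-11 through 2022-12-13 is untouched.
2023-01-01 through 2023-01-02 lies entirely inside B → drops out.
2023-01-17 through 2023-01-18 lies entirely inside B → drops out.

2022-12-11 through 2022-12-13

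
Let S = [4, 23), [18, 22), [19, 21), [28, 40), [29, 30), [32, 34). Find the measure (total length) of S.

Merged: [4, 23), [28, 40).
Lengths: 19 + 12 = 31.

31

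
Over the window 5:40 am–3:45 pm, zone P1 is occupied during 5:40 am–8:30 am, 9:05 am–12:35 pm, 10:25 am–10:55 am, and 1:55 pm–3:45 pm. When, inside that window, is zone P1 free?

Covered (merged): 5:40 am–8:30 am, 9:05 am–12:35 pm, 1:55 pm–3:45 pm.
Uncovered inside 5:40 am–3:45 pm: 8:30 am–9:05 am, 12:35 pm–1:55 pm.

8:30 am–9:05 am, 12:35 pm–1:55 pm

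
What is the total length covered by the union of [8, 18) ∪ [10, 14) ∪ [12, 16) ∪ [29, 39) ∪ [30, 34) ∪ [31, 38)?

Merged: [8, 18), [29, 39).
Lengths: 10 + 10 = 20.

20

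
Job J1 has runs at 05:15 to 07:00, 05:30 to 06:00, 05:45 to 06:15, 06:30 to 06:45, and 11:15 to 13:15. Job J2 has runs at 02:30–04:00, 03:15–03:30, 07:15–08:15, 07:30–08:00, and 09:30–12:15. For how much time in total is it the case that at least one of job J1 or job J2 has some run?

Merge the first list: 05:15-07:00, 11:15-13:15.
Merge the second list: 02:30-04:00, 07:15-08:15, 09:30-12:15.
A ∪ B = 02:30-04:00, 05:15-07:00, 07:15-08:15, 09:30-13:15.
Total: 1 h 30 min + 1 h 45 min + 1 h + 3 h 45 min = 8 h.

8 h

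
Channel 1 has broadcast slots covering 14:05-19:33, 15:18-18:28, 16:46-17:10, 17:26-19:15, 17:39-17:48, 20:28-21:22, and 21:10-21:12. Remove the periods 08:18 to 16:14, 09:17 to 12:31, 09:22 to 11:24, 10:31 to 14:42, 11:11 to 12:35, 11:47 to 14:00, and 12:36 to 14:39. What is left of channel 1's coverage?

16:14-19:33, 20:28-21:22

First set merges to 14:05-19:33, 20:28-21:22.
Second set merges to 08:18-16:14.
14:05-19:33 \ B = 16:14-19:33.
20:28-21:22: nothing removed.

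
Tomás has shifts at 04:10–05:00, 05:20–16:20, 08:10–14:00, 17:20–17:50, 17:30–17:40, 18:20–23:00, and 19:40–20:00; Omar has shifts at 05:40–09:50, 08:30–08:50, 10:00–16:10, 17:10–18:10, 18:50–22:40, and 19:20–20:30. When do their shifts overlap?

Merge the first list: 04:10–05:00, 05:20–16:20, 17:20–17:50, 18:20–23:00.
Merge the second list: 05:40–09:50, 10:00–16:10, 17:10–18:10, 18:50–22:40.
04:10–05:00: no overlap with the second set.
05:20–16:20 meets the second set on 05:40–09:50, 10:00–16:10.
17:20–17:50 meets the second set on 17:20–17:50.
18:20–23:00 meets the second set on 18:50–22:40.

05:40–09:50, 10:00–16:10, 17:20–17:50, 18:50–22:40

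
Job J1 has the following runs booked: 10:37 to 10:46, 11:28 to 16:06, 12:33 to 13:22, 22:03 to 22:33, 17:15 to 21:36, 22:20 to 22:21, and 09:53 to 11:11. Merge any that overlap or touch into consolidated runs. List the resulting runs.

09:53–11:11, 11:28–16:06, 17:15–21:36, 22:03–22:33

Sort by start: 09:53–11:11, 10:37–10:46, 11:28–16:06, 12:33–13:22, 17:15–21:36, 22:03–22:33, 22:20–22:21.
10:37–10:46 overlaps/touches 09:53–11:11 → extend to 09:53–11:11.
11:28–16:06 is disjoint → start new block.
12:33–13:22 overlaps/touches 11:28–16:06 → extend to 11:28–16:06.
17:15–21:36 is disjoint → start new block.
22:03–22:33 is disjoint → start new block.
22:20–22:21 overlaps/touches 22:03–22:33 → extend to 22:03–22:33.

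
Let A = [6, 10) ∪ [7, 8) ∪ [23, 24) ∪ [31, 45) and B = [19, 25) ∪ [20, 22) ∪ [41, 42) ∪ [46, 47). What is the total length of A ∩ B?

Merge the first list: [6, 10), [23, 24), [31, 45).
Merge the second list: [19, 25), [41, 42), [46, 47).
A ∩ B = [23, 24), [41, 42).
Total: 1 + 1 = 2.

2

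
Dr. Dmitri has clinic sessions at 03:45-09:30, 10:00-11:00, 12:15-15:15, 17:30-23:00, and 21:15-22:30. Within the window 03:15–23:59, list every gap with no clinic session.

03:15–03:45, 09:30–10:00, 11:00–12:15, 15:15–17:30, 23:00–23:59

After merging, the occupied span is 03:45–09:30, 10:00–11:00, 12:15–15:15, 17:30–23:00.
Complement within 03:15–23:59: 03:15–03:45, 09:30–10:00, 11:00–12:15, 15:15–17:30, 23:00–23:59.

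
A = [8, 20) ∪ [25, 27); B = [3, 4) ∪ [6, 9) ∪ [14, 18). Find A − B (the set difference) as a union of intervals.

[9, 14) ∪ [18, 20) ∪ [25, 27)

[8, 20) minus B → [9, 14), [18, 20).
[25, 27): no B overlap → unchanged.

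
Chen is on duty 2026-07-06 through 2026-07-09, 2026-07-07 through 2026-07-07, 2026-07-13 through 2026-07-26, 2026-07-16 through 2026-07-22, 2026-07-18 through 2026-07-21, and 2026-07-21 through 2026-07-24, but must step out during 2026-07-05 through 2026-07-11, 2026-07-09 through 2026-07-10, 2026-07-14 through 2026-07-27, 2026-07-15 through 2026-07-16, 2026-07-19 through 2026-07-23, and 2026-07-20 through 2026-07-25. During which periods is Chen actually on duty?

Merge the first list: 2026-07-06 through 2026-07-09, 2026-07-13 through 2026-07-26.
Merge the second list: 2026-07-05 through 2026-07-11, 2026-07-14 through 2026-07-27.
2026-07-06 through 2026-07-09: entirely removed.
2026-07-13 through 2026-07-26 \ B = 2026-07-13 through 2026-07-13.

2026-07-13 through 2026-07-13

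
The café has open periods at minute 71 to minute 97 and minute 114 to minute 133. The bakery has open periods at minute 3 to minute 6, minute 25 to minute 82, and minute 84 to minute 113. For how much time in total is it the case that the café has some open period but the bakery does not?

A \ B = minute 82 to minute 84, minute 114 to minute 133.
Total: 2 minutes + 19 minutes = 21 minutes.

21 minutes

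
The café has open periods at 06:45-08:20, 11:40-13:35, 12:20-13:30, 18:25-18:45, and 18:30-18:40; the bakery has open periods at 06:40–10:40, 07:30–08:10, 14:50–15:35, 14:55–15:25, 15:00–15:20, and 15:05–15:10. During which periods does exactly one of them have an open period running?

06:40–06:45, 08:20–10:40, 11:40–13:35, 14:50–15:35, 18:25–18:45

First set merges to 06:45–08:20, 11:40–13:35, 18:25–18:45.
Second set merges to 06:40–10:40, 14:50–15:35.
A \ B = 11:40–13:35, 18:25–18:45.
B \ A = 06:40–06:45, 08:20–10:40, 14:50–15:35.
Union of the two gives the symmetric difference.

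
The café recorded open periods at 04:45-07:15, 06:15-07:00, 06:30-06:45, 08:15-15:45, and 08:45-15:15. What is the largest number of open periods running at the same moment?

Sweep endpoints in order; track running count of active intervals.
Peak of 3 reached at 06:30.

3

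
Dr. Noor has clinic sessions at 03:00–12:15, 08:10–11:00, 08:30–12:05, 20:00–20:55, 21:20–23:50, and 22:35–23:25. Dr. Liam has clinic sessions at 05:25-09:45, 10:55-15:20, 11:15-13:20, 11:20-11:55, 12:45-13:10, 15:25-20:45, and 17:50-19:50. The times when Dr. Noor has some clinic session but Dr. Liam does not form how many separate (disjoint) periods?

Merge the first list: 03:00–12:15, 20:00–20:55, 21:20–23:50.
Merge the second list: 05:25–09:45, 10:55–15:20, 15:25–20:45.
A \ B = 03:00–05:25, 09:45–10:55, 20:45–20:55, 21:20–23:50.
That is 4 disjoint pieces.

4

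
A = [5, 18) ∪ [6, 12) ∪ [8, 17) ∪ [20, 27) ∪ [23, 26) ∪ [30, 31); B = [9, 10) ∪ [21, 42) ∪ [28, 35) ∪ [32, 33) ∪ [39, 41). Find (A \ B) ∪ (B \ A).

[5, 9) ∪ [10, 18) ∪ [20, 21) ∪ [27, 30) ∪ [31, 42)

Merge the first list: [5, 18), [20, 27), [30, 31).
Merge the second list: [9, 10), [21, 42).
A \ B = [5, 9), [10, 18), [20, 21).
B \ A = [27, 30), [31, 42).
Union of the two gives the symmetric difference.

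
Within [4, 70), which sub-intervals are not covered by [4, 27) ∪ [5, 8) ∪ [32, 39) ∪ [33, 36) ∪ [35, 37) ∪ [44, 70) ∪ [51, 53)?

[27, 32) ∪ [39, 44)

The merged coverage is [4, 27), [32, 39), [44, 70).
Gaps within [4, 70): [27, 32), [39, 44).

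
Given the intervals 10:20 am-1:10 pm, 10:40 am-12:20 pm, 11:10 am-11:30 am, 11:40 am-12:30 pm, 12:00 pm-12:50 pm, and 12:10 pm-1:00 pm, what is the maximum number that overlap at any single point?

5

Sweep endpoints in order; track running count of active intervals.
Peak of 5 reached at 12:10 pm.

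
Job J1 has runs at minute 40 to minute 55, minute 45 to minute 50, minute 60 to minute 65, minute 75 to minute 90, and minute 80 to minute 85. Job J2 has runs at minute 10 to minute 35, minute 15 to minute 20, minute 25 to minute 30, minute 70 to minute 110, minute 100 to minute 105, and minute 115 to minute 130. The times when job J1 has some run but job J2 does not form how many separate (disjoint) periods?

2

Merge the first list: minute 40 to minute 55, minute 60 to minute 65, minute 75 to minute 90.
Merge the second list: minute 10 to minute 35, minute 70 to minute 110, minute 115 to minute 130.
A \ B = minute 40 to minute 55, minute 60 to minute 65.
That is 2 disjoint pieces.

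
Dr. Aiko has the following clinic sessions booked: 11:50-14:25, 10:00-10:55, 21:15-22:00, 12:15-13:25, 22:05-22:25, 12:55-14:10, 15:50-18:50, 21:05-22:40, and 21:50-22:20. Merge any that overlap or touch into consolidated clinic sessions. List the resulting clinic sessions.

10:00–10:55, 11:50–14:25, 15:50–18:50, 21:05–22:40

Sort by start: 10:00–10:55, 11:50–14:25, 12:15–13:25, 12:55–14:10, 15:50–18:50, 21:05–22:40, 21:15–22:00, 21:50–22:20, 22:05–22:25.
11:50–14:25 is disjoint → start new block.
12:15–13:25 overlaps/touches 11:50–14:25 → extend to 11:50–14:25.
12:55–14:10 overlaps/touches 11:50–14:25 → extend to 11:50–14:25.
15:50–18:50 is disjoint → start new block.
21:05–22:40 is disjoint → start new block.
21:15–22:00 overlaps/touches 21:05–22:40 → extend to 21:05–22:40.
21:50–22:20 overlaps/touches 21:05–22:40 → extend to 21:05–22:40.
22:05–22:25 overlaps/touches 21:05–22:40 → extend to 21:05–22:40.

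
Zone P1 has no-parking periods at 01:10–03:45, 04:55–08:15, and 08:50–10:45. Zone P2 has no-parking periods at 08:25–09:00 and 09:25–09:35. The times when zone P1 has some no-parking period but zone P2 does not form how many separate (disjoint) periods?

4

A \ B = 01:10–03:45, 04:55–08:15, 09:00–09:25, 09:35–10:45.
That is 4 disjoint pieces.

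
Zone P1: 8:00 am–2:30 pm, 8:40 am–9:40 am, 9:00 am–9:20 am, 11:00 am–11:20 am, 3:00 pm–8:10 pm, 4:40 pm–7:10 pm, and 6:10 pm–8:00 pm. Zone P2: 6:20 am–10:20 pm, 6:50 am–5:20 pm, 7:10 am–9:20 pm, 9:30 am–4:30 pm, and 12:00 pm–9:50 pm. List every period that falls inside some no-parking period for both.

8:00 am-2:30 pm, 3:00 pm-8:10 pm

Merge the first list: 8:00 am-2:30 pm, 3:00 pm-8:10 pm.
Merge the second list: 6:20 am-10:20 pm.
8:00 am-2:30 pm meets the second set on 8:00 am-2:30 pm.
3:00 pm-8:10 pm meets the second set on 3:00 pm-8:10 pm.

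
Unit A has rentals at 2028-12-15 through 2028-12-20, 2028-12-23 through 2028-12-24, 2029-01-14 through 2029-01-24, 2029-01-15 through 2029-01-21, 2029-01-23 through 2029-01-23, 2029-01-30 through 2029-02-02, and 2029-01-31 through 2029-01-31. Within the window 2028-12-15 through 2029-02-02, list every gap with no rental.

2028-12-21 through 2028-12-22, 2028-12-25 through 2029-01-13, 2029-01-25 through 2029-01-29

Covered (merged): 2028-12-15 through 2028-12-20, 2028-12-23 through 2028-12-24, 2029-01-14 through 2029-01-24, 2029-01-30 through 2029-02-02.
Gaps within 2028-12-15 through 2029-02-02: 2028-12-21 through 2028-12-22, 2028-12-25 through 2029-01-13, 2029-01-25 through 2029-01-29.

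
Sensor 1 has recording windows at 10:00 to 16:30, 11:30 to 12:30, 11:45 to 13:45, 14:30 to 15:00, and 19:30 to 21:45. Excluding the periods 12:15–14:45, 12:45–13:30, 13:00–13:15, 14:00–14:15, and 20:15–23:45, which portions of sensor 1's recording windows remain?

10:00-12:15, 14:45-16:30, 19:30-20:15

First set merges to 10:00-16:30, 19:30-21:45.
Second set merges to 12:15-14:45, 20:15-23:45.
10:00-16:30 \ B = 10:00-12:15, 14:45-16:30.
19:30-21:45 \ B = 19:30-20:15.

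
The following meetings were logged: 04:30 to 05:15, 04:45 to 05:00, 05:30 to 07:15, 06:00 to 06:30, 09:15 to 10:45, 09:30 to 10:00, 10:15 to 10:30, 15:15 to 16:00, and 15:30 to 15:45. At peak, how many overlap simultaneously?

Walk the sorted start/end points keeping a running depth.
The depth first hits 2 at 04:45.

2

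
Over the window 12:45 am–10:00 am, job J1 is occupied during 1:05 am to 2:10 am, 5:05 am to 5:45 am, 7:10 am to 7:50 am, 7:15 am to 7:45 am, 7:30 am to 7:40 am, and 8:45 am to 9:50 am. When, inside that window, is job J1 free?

Covered (merged): 1:05 am-2:10 am, 5:05 am-5:45 am, 7:10 am-7:50 am, 8:45 am-9:50 am.
Gaps within 12:45 am-10:00 am: 12:45 am-1:05 am, 2:10 am-5:05 am, 5:45 am-7:10 am, 7:50 am-8:45 am, 9:50 am-10:00 am.

12:45 am-1:05 am, 2:10 am-5:05 am, 5:45 am-7:10 am, 7:50 am-8:45 am, 9:50 am-10:00 am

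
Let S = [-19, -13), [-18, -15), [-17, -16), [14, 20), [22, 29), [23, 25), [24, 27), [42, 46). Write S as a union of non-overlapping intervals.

[-18, -15) overlaps/touches [-19, -13) → extend to [-19, -13).
[-17, -16) overlaps/touches [-19, -13) → extend to [-19, -13).
[14, 20) is disjoint → start new block.
[22, 29) is disjoint → start new block.
[23, 25) overlaps/touches [22, 29) → extend to [22, 29).
[24, 27) overlaps/touches [22, 29) → extend to [22, 29).
[42, 46) is disjoint → start new block.

[-19, -13) ∪ [14, 20) ∪ [22, 29) ∪ [42, 46)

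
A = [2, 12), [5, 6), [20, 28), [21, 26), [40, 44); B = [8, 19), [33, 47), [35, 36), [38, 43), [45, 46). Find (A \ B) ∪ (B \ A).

Merge the first list: [2, 12), [20, 28), [40, 44).
Merge the second list: [8, 19), [33, 47).
A \ B = [2, 8), [20, 28).
B \ A = [12, 19), [33, 40), [44, 47).
Union of the two gives the symmetric difference.

[2, 8) ∪ [12, 19) ∪ [20, 28) ∪ [33, 40) ∪ [44, 47)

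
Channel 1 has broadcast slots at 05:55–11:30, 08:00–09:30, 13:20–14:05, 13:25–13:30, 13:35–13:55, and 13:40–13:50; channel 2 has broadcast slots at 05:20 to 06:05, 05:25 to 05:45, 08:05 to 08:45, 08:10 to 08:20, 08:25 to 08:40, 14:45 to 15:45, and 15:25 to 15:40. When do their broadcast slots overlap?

First set merges to 05:55–11:30, 13:20–14:05.
Second set merges to 05:20–06:05, 08:05–08:45, 14:45–15:45.
05:55–11:30 meets the second set on 05:55–06:05, 08:05–08:45.
13:20–14:05: no overlap with the second set.

05:55–06:05, 08:05–08:45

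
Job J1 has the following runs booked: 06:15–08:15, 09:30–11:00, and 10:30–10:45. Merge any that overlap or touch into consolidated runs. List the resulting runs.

06:15-08:15, 09:30-11:00

09:30-11:00 is disjoint → start new block.
10:30-10:45 overlaps/touches 09:30-11:00 → extend to 09:30-11:00.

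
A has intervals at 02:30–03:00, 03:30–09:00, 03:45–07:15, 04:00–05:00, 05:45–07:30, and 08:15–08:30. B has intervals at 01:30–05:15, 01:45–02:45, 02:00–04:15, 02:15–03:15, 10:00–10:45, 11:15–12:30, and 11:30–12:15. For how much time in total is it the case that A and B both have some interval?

2 h 15 min

Merge the first list: 02:30-03:00, 03:30-09:00.
Merge the second list: 01:30-05:15, 10:00-10:45, 11:15-12:30.
A ∩ B = 02:30-03:00, 03:30-05:15.
Total: 30 min + 1 h 45 min = 2 h 15 min.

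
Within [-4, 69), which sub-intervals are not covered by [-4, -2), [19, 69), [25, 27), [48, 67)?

[-2, 19)

The merged coverage is [-4, -2), [19, 69).
Uncovered inside [-4, 69): [-2, 19).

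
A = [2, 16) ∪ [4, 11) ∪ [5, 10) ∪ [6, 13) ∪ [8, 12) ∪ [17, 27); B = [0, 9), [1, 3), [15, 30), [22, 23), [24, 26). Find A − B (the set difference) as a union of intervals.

[9, 15)

A, merged: [2, 16), [17, 27).
B, merged: [0, 9), [15, 30).
[2, 16) \ B = [9, 15).
[17, 27): entirely removed.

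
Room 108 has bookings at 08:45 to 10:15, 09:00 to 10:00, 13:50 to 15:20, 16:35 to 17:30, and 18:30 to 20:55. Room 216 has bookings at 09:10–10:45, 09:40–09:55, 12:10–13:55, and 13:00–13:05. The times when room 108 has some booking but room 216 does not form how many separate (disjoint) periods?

4

Merge the first list: 08:45–10:15, 13:50–15:20, 16:35–17:30, 18:30–20:55.
Merge the second list: 09:10–10:45, 12:10–13:55.
A \ B = 08:45–09:10, 13:55–15:20, 16:35–17:30, 18:30–20:55.
That is 4 disjoint pieces.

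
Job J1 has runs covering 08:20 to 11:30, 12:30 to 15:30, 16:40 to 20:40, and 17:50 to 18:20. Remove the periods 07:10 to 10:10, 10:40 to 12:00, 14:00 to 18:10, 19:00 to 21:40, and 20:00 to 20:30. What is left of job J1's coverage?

10:10–10:40, 12:30–14:00, 18:10–19:00

Merge the first list: 08:20–11:30, 12:30–15:30, 16:40–20:40.
Merge the second list: 07:10–10:10, 10:40–12:00, 14:00–18:10, 19:00–21:40.
08:20–11:30 with B removed leaves 10:10–10:40.
12:30–15:30 with B removed leaves 12:30–14:00.
16:40–20:40 with B removed leaves 18:10–19:00.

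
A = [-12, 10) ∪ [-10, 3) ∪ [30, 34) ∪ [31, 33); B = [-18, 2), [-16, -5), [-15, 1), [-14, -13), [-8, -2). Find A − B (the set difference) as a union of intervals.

A, merged: [-12, 10), [30, 34).
B, merged: [-18, 2).
[-12, 10) with B removed leaves [2, 10).
[30, 34) is untouched.

[2, 10) ∪ [30, 34)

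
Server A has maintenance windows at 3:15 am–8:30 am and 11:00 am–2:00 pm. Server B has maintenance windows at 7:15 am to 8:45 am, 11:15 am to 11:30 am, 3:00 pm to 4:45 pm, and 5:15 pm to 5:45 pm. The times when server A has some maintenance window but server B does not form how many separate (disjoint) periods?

3

A \ B = 3:15 am-7:15 am, 11:00 am-11:15 am, 11:30 am-2:00 pm.
That is 3 disjoint pieces.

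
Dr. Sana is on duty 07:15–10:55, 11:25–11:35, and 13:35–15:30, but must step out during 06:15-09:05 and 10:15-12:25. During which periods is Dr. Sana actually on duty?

09:05–10:15, 13:35–15:30

07:15–10:55 minus B → 09:05–10:15.
11:25–11:35: fully covered by B → removed.
13:35–15:30: no B overlap → unchanged.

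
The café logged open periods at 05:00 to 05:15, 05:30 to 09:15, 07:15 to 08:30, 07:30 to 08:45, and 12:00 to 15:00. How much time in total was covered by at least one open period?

Merged: 05:00–05:15, 05:30–09:15, 12:00–15:00.
Lengths: 15 min + 3 h 45 min + 3 h = 7 h.

7 h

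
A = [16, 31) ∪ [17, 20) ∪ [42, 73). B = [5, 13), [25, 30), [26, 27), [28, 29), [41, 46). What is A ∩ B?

First set merges to [16, 31), [42, 73).
Second set merges to [5, 13), [25, 30), [41, 46).
[16, 31) meets the second set on [25, 30).
[42, 73) meets the second set on [42, 46).

[25, 30) ∪ [42, 46)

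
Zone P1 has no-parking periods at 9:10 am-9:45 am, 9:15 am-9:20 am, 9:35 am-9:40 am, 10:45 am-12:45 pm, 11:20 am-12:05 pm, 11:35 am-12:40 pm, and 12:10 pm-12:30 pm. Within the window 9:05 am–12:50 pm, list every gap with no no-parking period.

9:05 am–9:10 am, 9:45 am–10:45 am, 12:45 pm–12:50 pm

Covered (merged): 9:10 am–9:45 am, 10:45 am–12:45 pm.
Complement within 9:05 am–12:50 pm: 9:05 am–9:10 am, 9:45 am–10:45 am, 12:45 pm–12:50 pm.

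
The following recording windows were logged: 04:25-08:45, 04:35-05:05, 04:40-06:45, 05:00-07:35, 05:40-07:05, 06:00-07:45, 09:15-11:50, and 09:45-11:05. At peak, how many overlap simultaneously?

5

At 06:00, 5 of the intervals are simultaneously active.
No point has more.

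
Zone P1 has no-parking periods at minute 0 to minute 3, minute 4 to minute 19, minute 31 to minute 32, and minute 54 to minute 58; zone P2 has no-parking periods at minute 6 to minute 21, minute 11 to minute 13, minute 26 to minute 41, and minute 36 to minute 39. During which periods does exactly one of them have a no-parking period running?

B, merged: minute 6 to minute 21, minute 26 to minute 41.
Only in the first: minute 0 to minute 3, minute 4 to minute 6, minute 54 to minute 58.
Only in the second: minute 19 to minute 21, minute 26 to minute 31, minute 32 to minute 41.
Together these are the periods covered by exactly one.

minute 0 to minute 3, minute 4 to minute 6, minute 19 to minute 21, minute 26 to minute 31, minute 32 to minute 41, minute 54 to minute 58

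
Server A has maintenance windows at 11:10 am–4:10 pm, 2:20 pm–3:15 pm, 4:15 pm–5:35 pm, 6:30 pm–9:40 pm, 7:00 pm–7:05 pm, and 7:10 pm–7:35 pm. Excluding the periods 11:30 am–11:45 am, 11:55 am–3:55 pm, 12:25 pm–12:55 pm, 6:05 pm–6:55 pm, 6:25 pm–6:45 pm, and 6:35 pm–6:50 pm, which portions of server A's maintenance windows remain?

Merge the first list: 11:10 am-4:10 pm, 4:15 pm-5:35 pm, 6:30 pm-9:40 pm.
Merge the second list: 11:30 am-11:45 am, 11:55 am-3:55 pm, 6:05 pm-6:55 pm.
11:10 am-4:10 pm with B removed leaves 11:10 am-11:30 am, 11:45 am-11:55 am, 3:55 pm-4:10 pm.
4:15 pm-5:35 pm is untouched.
6:30 pm-9:40 pm with B removed leaves 6:55 pm-9:40 pm.

11:10 am-11:30 am, 11:45 am-11:55 am, 3:55 pm-4:10 pm, 4:15 pm-5:35 pm, 6:55 pm-9:40 pm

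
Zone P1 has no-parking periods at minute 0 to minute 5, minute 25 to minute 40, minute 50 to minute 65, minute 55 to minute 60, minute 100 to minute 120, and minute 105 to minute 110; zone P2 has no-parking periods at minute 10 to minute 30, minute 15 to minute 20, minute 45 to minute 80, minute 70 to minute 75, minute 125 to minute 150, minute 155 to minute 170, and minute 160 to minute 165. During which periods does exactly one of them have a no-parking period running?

First set merges to minute 0 to minute 5, minute 25 to minute 40, minute 50 to minute 65, minute 100 to minute 120.
Second set merges to minute 10 to minute 30, minute 45 to minute 80, minute 125 to minute 150, minute 155 to minute 170.
A \ B = minute 0 to minute 5, minute 30 to minute 40, minute 100 to minute 120.
B \ A = minute 10 to minute 25, minute 45 to minute 50, minute 65 to minute 80, minute 125 to minute 150, minute 155 to minute 170.
Union of the two gives the symmetric difference.

minute 0 to minute 5, minute 10 to minute 25, minute 30 to minute 40, minute 45 to minute 50, minute 65 to minute 80, minute 100 to minute 120, minute 125 to minute 150, minute 155 to minute 170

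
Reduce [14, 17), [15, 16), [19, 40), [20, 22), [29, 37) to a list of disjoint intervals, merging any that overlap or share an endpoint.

[14, 17) ∪ [19, 40)

[15, 16) overlaps/touches [14, 17) → extend to [14, 17).
[19, 40) is disjoint → start new block.
[20, 22) overlaps/touches [19, 40) → extend to [19, 40).
[29, 37) overlaps/touches [19, 40) → extend to [19, 40).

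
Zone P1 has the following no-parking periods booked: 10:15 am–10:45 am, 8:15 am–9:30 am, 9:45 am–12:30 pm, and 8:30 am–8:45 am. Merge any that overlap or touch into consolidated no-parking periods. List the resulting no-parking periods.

Sort by start: 8:15 am-9:30 am, 8:30 am-8:45 am, 9:45 am-12:30 pm, 10:15 am-10:45 am.
8:30 am-8:45 am overlaps/touches 8:15 am-9:30 am → extend to 8:15 am-9:30 am.
9:45 am-12:30 pm is disjoint → start new block.
10:15 am-10:45 am overlaps/touches 9:45 am-12:30 pm → extend to 9:45 am-12:30 pm.

8:15 am-9:30 am, 9:45 am-12:30 pm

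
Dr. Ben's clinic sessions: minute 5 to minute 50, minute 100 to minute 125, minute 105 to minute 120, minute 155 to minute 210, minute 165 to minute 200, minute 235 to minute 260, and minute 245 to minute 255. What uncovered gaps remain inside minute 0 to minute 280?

minute 0 to minute 5, minute 50 to minute 100, minute 125 to minute 155, minute 210 to minute 235, minute 260 to minute 280

Covered (merged): minute 5 to minute 50, minute 100 to minute 125, minute 155 to minute 210, minute 235 to minute 260.
Uncovered inside minute 0 to minute 280: minute 0 to minute 5, minute 50 to minute 100, minute 125 to minute 155, minute 210 to minute 235, minute 260 to minute 280.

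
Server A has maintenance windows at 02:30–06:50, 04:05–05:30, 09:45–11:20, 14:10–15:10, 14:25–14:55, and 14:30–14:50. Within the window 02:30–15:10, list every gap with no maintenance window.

Covered (merged): 02:30–06:50, 09:45–11:20, 14:10–15:10.
Complement within 02:30–15:10: 06:50–09:45, 11:20–14:10.

06:50–09:45, 11:20–14:10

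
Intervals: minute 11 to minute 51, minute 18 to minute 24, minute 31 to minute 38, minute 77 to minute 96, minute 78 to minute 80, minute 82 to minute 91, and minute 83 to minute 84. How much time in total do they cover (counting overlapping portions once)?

Merged: minute 11 to minute 51, minute 77 to minute 96.
Lengths: 40 minutes + 19 minutes = 59 minutes.

59 minutes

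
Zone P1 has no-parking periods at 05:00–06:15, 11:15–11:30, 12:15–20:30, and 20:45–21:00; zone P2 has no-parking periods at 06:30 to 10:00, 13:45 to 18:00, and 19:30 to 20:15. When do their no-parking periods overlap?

13:45–18:00, 19:30–20:15

05:00–06:15 meets no B interval.
11:15–11:30 meets no B interval.
12:15–20:30 ∩ B → 13:45–18:00, 19:30–20:15.
20:45–21:00 meets no B interval.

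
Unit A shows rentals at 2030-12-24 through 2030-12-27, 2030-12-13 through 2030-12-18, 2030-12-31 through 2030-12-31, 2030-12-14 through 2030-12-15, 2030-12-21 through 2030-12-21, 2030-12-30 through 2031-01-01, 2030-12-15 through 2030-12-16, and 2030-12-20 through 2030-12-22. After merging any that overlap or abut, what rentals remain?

Sort by start: 2030-12-13 through 2030-12-18, 2030-12-14 through 2030-12-15, 2030-12-15 through 2030-12-16, 2030-12-20 through 2030-12-22, 2030-12-21 through 2030-12-21, 2030-12-24 through 2030-12-27, 2030-12-30 through 2031-01-01, 2030-12-31 through 2030-12-31.
2030-12-14 through 2030-12-15 overlaps/touches 2030-12-13 through 2030-12-18 → extend to 2030-12-13 through 2030-12-18.
2030-12-15 through 2030-12-16 overlaps/touches 2030-12-13 through 2030-12-18 → extend to 2030-12-13 through 2030-12-18.
2030-12-20 through 2030-12-22 is disjoint → start new block.
2030-12-21 through 2030-12-21 overlaps/touches 2030-12-20 through 2030-12-22 → extend to 2030-12-20 through 2030-12-22.
2030-12-24 through 2030-12-27 is disjoint → start new block.
2030-12-30 through 2031-01-01 is disjoint → start new block.
2030-12-31 through 2030-12-31 overlaps/touches 2030-12-30 through 2031-01-01 → extend to 2030-12-30 through 2031-01-01.

2030-12-13 through 2030-12-18, 2030-12-20 through 2030-12-22, 2030-12-24 through 2030-12-27, 2030-12-30 through 2031-01-01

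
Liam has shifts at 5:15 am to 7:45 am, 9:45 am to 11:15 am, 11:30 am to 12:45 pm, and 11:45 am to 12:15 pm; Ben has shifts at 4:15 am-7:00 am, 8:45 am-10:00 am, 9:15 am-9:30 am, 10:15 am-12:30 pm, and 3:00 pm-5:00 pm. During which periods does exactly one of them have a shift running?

A, merged: 5:15 am–7:45 am, 9:45 am–11:15 am, 11:30 am–12:45 pm.
B, merged: 4:15 am–7:00 am, 8:45 am–10:00 am, 10:15 am–12:30 pm, 3:00 pm–5:00 pm.
A but not B: 7:00 am–7:45 am, 10:00 am–10:15 am, 12:30 pm–12:45 pm.
B but not A: 4:15 am–5:15 am, 8:45 am–9:45 am, 11:15 am–11:30 am, 3:00 pm–5:00 pm.
Combining gives A △ B.

4:15 am–5:15 am, 7:00 am–7:45 am, 8:45 am–9:45 am, 10:00 am–10:15 am, 11:15 am–11:30 am, 12:30 pm–12:45 pm, 3:00 pm–5:00 pm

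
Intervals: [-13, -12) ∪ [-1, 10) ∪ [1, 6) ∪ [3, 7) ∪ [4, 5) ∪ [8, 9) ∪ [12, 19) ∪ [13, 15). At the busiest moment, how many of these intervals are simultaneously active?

4

Walk the sorted start/end points keeping a running depth.
The depth first hits 4 at 4.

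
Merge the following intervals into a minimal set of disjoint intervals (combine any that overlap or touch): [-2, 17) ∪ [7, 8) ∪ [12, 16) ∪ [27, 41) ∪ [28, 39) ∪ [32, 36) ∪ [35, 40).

[7, 8) overlaps/touches [-2, 17) → extend to [-2, 17).
[12, 16) overlaps/touches [-2, 17) → extend to [-2, 17).
[27, 41) is disjoint → start new block.
[28, 39) overlaps/touches [27, 41) → extend to [27, 41).
[32, 36) overlaps/touches [27, 41) → extend to [27, 41).
[35, 40) overlaps/touches [27, 41) → extend to [27, 41).

[-2, 17) ∪ [27, 41)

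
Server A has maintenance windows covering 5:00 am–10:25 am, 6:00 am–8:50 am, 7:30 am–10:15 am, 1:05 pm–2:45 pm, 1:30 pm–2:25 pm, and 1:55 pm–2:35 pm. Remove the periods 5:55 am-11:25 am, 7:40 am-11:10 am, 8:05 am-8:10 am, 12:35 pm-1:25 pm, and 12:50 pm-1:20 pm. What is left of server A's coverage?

5:00 am–5:55 am, 1:25 pm–2:45 pm

Merge the first list: 5:00 am–10:25 am, 1:05 pm–2:45 pm.
Merge the second list: 5:55 am–11:25 am, 12:35 pm–1:25 pm.
5:00 am–10:25 am \ B = 5:00 am–5:55 am.
1:05 pm–2:45 pm \ B = 1:25 pm–2:45 pm.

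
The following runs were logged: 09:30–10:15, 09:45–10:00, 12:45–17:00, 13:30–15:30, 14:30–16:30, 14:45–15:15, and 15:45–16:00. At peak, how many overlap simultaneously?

At 14:45, 4 of the intervals are simultaneously active.
No point has more.

4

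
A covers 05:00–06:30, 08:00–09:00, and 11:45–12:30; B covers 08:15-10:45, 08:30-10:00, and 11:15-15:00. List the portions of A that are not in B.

Merge the second list: 08:15-10:45, 11:15-15:00.
05:00-06:30 is untouched.
08:00-09:00 with B removed leaves 08:00-08:15.
11:45-12:30 lies entirely inside B → drops out.

05:00-06:30, 08:00-08:15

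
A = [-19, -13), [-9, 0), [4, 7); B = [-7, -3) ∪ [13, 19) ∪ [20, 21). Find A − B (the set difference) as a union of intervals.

[-19, -13) ∪ [-9, -7) ∪ [-3, 0) ∪ [4, 7)

[-19, -13) is untouched.
[-9, 0) with B removed leaves [-9, -7), [-3, 0).
[4, 7) is untouched.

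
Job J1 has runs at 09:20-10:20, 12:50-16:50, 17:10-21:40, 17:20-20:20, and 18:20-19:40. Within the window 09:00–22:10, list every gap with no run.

The merged coverage is 09:20-10:20, 12:50-16:50, 17:10-21:40.
Complement within 09:00-22:10: 09:00-09:20, 10:20-12:50, 16:50-17:10, 21:40-22:10.

09:00-09:20, 10:20-12:50, 16:50-17:10, 21:40-22:10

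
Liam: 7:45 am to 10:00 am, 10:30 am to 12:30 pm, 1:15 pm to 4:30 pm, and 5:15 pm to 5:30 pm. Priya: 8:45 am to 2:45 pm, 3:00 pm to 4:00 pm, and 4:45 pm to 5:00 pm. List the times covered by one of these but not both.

A \ B = 7:45 am–8:45 am, 2:45 pm–3:00 pm, 4:00 pm–4:30 pm, 5:15 pm–5:30 pm.
B \ A = 10:00 am–10:30 am, 12:30 pm–1:15 pm, 4:45 pm–5:00 pm.
Union of the two gives the symmetric difference.

7:45 am–8:45 am, 10:00 am–10:30 am, 12:30 pm–1:15 pm, 2:45 pm–3:00 pm, 4:00 pm–4:30 pm, 4:45 pm–5:00 pm, 5:15 pm–5:30 pm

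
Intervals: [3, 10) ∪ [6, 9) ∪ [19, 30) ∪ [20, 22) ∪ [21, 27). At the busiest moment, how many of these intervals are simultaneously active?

Sweep endpoints in order; track running count of active intervals.
Peak of 3 reached at 21.

3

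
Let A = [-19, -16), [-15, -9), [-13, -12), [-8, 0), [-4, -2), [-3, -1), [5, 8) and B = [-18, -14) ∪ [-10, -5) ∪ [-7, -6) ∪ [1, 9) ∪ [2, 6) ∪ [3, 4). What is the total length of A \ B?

10

A, merged: [-19, -16), [-15, -9), [-8, 0), [5, 8).
B, merged: [-18, -14), [-10, -5), [1, 9).
A \ B = [-19, -18), [-14, -10), [-5, 0).
Total: 1 + 4 + 5 = 10.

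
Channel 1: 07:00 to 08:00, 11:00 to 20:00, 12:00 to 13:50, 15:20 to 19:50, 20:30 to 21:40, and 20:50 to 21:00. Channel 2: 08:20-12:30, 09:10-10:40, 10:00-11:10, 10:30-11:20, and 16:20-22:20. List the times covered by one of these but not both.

First set merges to 07:00–08:00, 11:00–20:00, 20:30–21:40.
Second set merges to 08:20–12:30, 16:20–22:20.
Only in the first: 07:00–08:00, 12:30–16:20.
Only in the second: 08:20–11:00, 20:00–20:30, 21:40–22:20.
Together these are the periods covered by exactly one.

07:00–08:00, 08:20–11:00, 12:30–16:20, 20:00–20:30, 21:40–22:20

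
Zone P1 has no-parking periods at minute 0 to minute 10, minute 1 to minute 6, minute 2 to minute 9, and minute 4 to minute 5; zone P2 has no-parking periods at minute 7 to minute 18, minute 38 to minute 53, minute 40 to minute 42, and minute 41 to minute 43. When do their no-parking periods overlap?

First set merges to minute 0 to minute 10.
Second set merges to minute 7 to minute 18, minute 38 to minute 53.
minute 0 to minute 10 ∩ B → minute 7 to minute 10.

minute 7 to minute 10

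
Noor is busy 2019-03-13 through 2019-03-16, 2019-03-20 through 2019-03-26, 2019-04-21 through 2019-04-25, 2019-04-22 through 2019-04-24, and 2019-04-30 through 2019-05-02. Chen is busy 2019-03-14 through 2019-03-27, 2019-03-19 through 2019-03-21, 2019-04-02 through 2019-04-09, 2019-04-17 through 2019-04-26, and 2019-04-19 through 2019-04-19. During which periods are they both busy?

2019-03-14 through 2019-03-16, 2019-03-20 through 2019-03-26, 2019-04-21 through 2019-04-25

A, merged: 2019-03-13 through 2019-03-16, 2019-03-20 through 2019-03-26, 2019-04-21 through 2019-04-25, 2019-04-30 through 2019-05-02.
B, merged: 2019-03-14 through 2019-03-27, 2019-04-02 through 2019-04-09, 2019-04-17 through 2019-04-26.
2019-03-13 through 2019-03-16 overlaps B on 2019-03-14 through 2019-03-16.
2019-03-20 through 2019-03-26 overlaps B on 2019-03-20 through 2019-03-26.
2019-04-21 through 2019-04-25 overlaps B on 2019-04-21 through 2019-04-25.
2019-04-30 through 2019-05-02 falls entirely outside B.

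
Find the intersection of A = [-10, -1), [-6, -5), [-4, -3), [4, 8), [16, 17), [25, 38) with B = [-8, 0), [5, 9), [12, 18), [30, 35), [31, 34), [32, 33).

Merge the first list: [-10, -1), [4, 8), [16, 17), [25, 38).
Merge the second list: [-8, 0), [5, 9), [12, 18), [30, 35).
[-10, -1) meets the second set on [-8, -1).
[4, 8) meets the second set on [5, 8).
[16, 17) meets the second set on [16, 17).
[25, 38) meets the second set on [30, 35).

[-8, -1) ∪ [5, 8) ∪ [16, 17) ∪ [30, 35)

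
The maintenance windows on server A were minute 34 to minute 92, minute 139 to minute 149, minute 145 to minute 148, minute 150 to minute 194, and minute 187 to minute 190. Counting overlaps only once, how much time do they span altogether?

Merged: minute 34 to minute 92, minute 139 to minute 149, minute 150 to minute 194.
Lengths: 58 minutes + 10 minutes + 44 minutes = 112 minutes.

112 minutes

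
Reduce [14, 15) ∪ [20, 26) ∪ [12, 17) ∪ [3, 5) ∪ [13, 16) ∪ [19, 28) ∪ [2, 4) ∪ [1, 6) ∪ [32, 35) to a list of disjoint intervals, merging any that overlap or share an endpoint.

[1, 6) ∪ [12, 17) ∪ [19, 28) ∪ [32, 35)

Sort by start: [1, 6), [2, 4), [3, 5), [12, 17), [13, 16), [14, 15), [19, 28), [20, 26), [32, 35).
[2, 4) overlaps/touches [1, 6) → extend to [1, 6).
[3, 5) overlaps/touches [1, 6) → extend to [1, 6).
[12, 17) is disjoint → start new block.
[13, 16) overlaps/touches [12, 17) → extend to [12, 17).
[14, 15) overlaps/touches [12, 17) → extend to [12, 17).
[19, 28) is disjoint → start new block.
[20, 26) overlaps/touches [19, 28) → extend to [19, 28).
[32, 35) is disjoint → start new block.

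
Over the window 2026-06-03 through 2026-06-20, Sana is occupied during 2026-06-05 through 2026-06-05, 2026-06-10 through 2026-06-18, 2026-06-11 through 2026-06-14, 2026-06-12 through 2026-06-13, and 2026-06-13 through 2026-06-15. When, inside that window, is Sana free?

Covered (merged): 2026-06-05 through 2026-06-05, 2026-06-10 through 2026-06-18.
Uncovered inside 2026-06-03 through 2026-06-20: 2026-06-03 through 2026-06-04, 2026-06-06 through 2026-06-09, 2026-06-19 through 2026-06-20.

2026-06-03 through 2026-06-04, 2026-06-06 through 2026-06-09, 2026-06-19 through 2026-06-20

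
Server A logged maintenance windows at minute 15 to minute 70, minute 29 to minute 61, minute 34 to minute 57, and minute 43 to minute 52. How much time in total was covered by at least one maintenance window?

55 minutes

Merged: minute 15 to minute 70.
Length: 55 minutes.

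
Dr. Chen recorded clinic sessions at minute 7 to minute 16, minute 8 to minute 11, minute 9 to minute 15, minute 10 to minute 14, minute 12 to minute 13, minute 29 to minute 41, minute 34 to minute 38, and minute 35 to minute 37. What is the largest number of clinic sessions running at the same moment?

4

Sweep endpoints in order; track running count of active intervals.
Peak of 4 reached at minute 10.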